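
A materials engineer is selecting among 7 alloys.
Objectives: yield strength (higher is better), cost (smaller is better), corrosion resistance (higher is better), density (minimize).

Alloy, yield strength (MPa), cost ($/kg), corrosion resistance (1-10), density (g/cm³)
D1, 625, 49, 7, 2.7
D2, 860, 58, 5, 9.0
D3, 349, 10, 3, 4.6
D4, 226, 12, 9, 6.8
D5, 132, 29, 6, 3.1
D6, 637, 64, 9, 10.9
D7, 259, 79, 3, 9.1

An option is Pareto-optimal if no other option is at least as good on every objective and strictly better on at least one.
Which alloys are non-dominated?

D1: not dominated (best density).
D2: not dominated (best yield strength).
D3: not dominated (best cost).
D4: not dominated.
D5: not dominated.
D6: not dominated.
D7: dominated by D1 (yield strength 625≥259, cost 49≤79, corrosion resistance 7≥3, density 2.7≤9.1).

D1, D2, D3, D4, D5, D6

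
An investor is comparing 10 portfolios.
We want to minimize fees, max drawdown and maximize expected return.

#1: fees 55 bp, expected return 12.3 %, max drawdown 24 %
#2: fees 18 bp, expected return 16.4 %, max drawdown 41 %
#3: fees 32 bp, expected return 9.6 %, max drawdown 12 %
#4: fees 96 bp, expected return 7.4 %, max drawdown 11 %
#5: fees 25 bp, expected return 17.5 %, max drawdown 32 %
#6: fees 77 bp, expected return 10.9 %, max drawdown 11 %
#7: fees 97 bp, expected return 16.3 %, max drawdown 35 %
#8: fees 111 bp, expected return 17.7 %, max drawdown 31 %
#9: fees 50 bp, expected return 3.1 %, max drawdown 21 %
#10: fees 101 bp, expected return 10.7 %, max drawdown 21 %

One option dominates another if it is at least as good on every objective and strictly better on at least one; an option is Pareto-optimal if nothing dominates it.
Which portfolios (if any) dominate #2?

#1: worse on fees (55 vs 18).
#3: worse on fees (32 vs 18).
#4: worse on fees (96 vs 18).
#5: worse on fees (25 vs 18).
#6: worse on fees (77 vs 18).
#7: worse on fees (97 vs 18).
#8: worse on fees (111 vs 18).
#9: worse on fees (50 vs 18).
#10: worse on fees (101 vs 18).
No option dominates #2.

none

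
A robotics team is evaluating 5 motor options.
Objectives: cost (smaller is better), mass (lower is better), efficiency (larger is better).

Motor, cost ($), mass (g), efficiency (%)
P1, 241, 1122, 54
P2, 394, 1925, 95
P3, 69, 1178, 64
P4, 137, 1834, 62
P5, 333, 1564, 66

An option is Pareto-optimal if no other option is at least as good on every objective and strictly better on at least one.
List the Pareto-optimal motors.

P1, P2, P3, P5

P1: not dominated (best mass).
P2: not dominated (best efficiency).
P3: not dominated (best cost).
P4: dominated by P3 (cost 69≤137, mass 1178≤1834, efficiency 64≥62).
P5: not dominated.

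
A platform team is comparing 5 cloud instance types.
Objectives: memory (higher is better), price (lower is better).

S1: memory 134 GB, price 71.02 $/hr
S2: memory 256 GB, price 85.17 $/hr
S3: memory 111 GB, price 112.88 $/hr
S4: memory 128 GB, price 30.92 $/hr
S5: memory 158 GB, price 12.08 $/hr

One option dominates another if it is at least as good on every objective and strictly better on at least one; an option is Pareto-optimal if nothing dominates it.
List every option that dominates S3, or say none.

S1, S2, S4, S5

S1: memory 134≥111, price 71.02≤112.88 — dominates S3.
S2: memory 256≥111, price 85.17≤112.88 — dominates S3.
S4: memory 128≥111, price 30.92≤112.88 — dominates S3.
S5: memory 158≥111, price 12.08≤112.88 — dominates S3.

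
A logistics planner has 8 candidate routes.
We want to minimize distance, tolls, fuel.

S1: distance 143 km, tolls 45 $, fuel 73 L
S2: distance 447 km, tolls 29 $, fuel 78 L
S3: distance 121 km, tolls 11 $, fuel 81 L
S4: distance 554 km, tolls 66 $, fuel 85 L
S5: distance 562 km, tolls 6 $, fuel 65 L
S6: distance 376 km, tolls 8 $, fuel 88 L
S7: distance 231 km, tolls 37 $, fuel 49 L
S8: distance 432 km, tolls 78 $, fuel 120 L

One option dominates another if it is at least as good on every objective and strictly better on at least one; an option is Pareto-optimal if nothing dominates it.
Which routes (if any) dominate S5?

none

S1: worse on tolls (45 vs 6).
S2: worse on tolls (29 vs 6).
S3: worse on tolls (11 vs 6).
S4: worse on tolls (66 vs 6).
S6: worse on tolls (8 vs 6).
S7: worse on tolls (37 vs 6).
S8: worse on tolls (78 vs 6).
No option dominates S5.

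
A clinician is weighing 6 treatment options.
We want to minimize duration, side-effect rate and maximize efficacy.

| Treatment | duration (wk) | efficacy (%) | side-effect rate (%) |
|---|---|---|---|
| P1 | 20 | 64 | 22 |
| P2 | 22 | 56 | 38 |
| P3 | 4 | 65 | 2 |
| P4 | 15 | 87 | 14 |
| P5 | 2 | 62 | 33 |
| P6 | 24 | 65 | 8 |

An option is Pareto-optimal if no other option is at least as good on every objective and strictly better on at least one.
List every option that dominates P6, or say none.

P3

P3: duration 4≤24, efficacy 65≥65, side-effect rate 2≤8 — dominates P6.
Others (P1, P2, P4, P5) are each worse than P6 on at least one objective.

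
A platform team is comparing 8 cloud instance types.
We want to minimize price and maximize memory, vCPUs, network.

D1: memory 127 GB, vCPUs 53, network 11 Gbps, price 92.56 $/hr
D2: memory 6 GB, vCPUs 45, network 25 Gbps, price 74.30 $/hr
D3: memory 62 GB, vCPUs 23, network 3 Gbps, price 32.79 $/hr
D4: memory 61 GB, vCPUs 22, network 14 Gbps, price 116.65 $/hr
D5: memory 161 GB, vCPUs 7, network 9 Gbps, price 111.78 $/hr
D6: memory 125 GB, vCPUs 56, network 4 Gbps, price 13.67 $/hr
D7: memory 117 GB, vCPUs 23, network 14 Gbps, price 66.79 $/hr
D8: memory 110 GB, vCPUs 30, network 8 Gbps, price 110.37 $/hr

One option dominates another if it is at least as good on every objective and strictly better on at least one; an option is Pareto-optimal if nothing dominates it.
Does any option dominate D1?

D2: worse on memory (6 vs 127).
D3: worse on memory (62 vs 127).
D4: worse on memory (61 vs 127).
D5: worse on vCPUs (7 vs 53).
D6: worse on memory (125 vs 127).
D7: worse on memory (117 vs 127).
D8: worse on memory (110 vs 127).
No option is at least as good as D1 on every objective and strictly better on one.

No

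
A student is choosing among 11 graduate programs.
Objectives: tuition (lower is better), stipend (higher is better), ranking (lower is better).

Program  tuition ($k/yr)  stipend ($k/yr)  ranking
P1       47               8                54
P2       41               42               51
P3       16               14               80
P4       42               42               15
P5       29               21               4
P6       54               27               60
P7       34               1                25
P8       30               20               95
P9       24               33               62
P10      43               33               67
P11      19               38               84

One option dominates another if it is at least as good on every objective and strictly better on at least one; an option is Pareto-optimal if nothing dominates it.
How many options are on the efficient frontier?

P1: dominated by P2 (tuition 41≤47, stipend 42≥8, ranking 51≤54).
P2: not dominated.
P3: not dominated (best tuition).
P4: not dominated.
P5: not dominated (best ranking).
P6: dominated by P2 (tuition 41≤54, stipend 42≥27, ranking 51≤60).
P7: dominated by P5 (tuition 29≤34, stipend 21≥1, ranking 4≤25).
P8: dominated by P5 (tuition 29≤30, stipend 21≥20, ranking 4≤95).
P9: not dominated.
P10: dominated by P2 (tuition 41≤43, stipend 42≥33, ranking 51≤67).
P11: not dominated.
Pareto-optimal: P2, P3, P4, P5, P9, P11 → 6.

6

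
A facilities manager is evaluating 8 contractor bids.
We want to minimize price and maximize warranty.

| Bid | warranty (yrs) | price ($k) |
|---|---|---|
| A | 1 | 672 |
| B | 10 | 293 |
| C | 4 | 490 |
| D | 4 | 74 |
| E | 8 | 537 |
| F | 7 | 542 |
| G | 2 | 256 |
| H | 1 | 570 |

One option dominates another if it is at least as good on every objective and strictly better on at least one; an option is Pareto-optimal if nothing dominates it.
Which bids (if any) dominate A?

B: warranty 10≥1, price 293≤672 — dominates A.
C: warranty 4≥1, price 490≤672 — dominates A.
D: warranty 4≥1, price 74≤672 — dominates A.
E: warranty 8≥1, price 537≤672 — dominates A.
F: warranty 7≥1, price 542≤672 — dominates A.
G: warranty 2≥1, price 256≤672 — dominates A.
H: warranty 1≥1, price 570≤672 — dominates A.

B, C, D, E, F, G, H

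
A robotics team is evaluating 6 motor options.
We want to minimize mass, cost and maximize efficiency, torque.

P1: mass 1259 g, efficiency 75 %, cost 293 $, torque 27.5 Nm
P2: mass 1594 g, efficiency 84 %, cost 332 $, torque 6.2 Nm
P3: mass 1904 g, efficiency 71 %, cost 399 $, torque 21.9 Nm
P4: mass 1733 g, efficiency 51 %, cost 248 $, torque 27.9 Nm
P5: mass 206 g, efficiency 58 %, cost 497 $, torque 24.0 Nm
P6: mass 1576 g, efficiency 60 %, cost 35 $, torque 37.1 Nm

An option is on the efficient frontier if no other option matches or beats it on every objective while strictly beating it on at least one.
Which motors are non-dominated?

P1, P2, P5, P6

P1: not dominated.
P2: not dominated (best efficiency).
P3: dominated by P1 (mass 1259≤1904, efficiency 75≥71, cost 293≤399, torque 27.5≥21.9).
P4: dominated by P6 (mass 1576≤1733, efficiency 60≥51, cost 35≤248, torque 37.1≥27.9).
P5: not dominated (best mass).
P6: not dominated (best cost).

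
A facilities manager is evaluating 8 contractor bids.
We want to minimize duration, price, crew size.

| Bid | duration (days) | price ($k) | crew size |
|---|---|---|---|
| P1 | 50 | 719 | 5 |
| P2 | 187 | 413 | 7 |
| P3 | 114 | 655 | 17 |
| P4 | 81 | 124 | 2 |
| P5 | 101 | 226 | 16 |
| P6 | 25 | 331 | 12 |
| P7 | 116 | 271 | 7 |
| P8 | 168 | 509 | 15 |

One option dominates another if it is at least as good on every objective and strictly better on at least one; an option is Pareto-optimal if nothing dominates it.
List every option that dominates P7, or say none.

P4: duration 81≤116, price 124≤271, crew size 2≤7 — dominates P7.
Others (P1, P2, P3, P5, P6, P8) are each worse than P7 on at least one objective.

P4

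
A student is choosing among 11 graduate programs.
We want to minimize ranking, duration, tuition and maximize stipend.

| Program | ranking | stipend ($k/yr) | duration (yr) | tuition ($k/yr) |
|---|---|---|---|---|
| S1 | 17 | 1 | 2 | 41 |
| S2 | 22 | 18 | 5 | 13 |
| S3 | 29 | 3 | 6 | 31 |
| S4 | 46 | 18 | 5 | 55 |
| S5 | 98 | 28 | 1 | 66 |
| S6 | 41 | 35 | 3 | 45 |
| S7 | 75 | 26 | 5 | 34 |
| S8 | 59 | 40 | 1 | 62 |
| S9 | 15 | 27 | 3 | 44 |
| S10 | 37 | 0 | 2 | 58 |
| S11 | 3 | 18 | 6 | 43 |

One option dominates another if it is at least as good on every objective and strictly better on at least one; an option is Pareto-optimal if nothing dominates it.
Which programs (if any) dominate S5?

S8

S8: ranking 59≤98, stipend 40≥28, duration 1≤1, tuition 62≤66 — dominates S5.
Others (S1, S2, S3, S4, S6, S7, S9, S10, S11) are each worse than S5 on at least one objective.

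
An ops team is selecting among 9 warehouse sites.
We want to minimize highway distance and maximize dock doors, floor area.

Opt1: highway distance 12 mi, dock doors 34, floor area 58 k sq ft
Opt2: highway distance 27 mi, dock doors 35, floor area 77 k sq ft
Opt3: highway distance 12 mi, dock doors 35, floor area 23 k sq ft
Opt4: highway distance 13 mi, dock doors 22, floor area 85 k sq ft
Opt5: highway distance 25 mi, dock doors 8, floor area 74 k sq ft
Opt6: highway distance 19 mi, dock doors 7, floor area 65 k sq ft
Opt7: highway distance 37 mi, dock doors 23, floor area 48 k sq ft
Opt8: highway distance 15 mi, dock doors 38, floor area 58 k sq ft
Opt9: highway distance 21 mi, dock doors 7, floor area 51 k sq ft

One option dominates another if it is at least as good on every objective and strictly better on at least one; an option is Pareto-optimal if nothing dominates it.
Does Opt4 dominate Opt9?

Yes

Opt4 vs Opt9: highway distance 13≤21, dock doors 22≥7, floor area 85≥51 — Opt4 is at least as good on every objective with at least one strict improvement.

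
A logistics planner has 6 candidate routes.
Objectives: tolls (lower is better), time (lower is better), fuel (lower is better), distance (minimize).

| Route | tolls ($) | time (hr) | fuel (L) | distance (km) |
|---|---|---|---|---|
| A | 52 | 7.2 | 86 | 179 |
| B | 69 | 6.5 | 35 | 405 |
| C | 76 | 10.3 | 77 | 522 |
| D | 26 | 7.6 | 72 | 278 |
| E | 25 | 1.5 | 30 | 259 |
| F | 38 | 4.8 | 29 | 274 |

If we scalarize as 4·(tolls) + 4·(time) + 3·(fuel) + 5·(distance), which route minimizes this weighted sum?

A

A: 4·52 + 4·7.2 + 3·86 + 5·179 = 1389.8
B: 4·69 + 4·6.5 + 3·35 + 5·405 = 2432.0
C: 4·76 + 4·10.3 + 3·77 + 5·522 = 3186.2
D: 4·26 + 4·7.6 + 3·72 + 5·278 = 1740.4
E: 4·25 + 4·1.5 + 3·30 + 5·259 = 1491.0
F: 4·38 + 4·4.8 + 3·29 + 5·274 = 1628.2
Lowest: A at 1389.8.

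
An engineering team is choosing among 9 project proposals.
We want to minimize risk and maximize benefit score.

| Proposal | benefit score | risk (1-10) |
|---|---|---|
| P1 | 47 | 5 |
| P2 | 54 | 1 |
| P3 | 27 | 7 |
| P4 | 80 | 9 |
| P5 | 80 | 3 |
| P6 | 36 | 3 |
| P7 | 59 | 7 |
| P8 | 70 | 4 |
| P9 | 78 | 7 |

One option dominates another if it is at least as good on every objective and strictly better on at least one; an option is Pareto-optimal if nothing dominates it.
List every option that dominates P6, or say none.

P2, P5

P2: benefit score 54≥36, risk 1≤3 — dominates P6.
P5: benefit score 80≥36, risk 3≤3 — dominates P6.
Others (P1, P3, P4, P7, P8, P9) are each worse than P6 on at least one objective.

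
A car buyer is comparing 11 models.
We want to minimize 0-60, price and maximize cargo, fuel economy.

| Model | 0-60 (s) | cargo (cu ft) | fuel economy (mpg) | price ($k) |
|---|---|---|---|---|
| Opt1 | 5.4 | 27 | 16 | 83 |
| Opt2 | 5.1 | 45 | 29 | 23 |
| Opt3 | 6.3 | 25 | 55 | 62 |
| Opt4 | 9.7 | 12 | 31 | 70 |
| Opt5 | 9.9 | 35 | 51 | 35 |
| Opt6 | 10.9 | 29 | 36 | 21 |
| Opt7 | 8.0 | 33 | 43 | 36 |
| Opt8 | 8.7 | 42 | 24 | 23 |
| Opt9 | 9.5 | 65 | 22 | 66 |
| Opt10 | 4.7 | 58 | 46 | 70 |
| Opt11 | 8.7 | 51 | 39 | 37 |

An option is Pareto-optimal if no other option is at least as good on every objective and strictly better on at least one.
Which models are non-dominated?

Opt1: dominated by Opt2 (0-60 5.1≤5.4, cargo 45≥27, fuel economy 29≥16, price 23≤83).
Opt2: not dominated.
Opt3: not dominated (best fuel economy).
Opt4: dominated by Opt3 (0-60 6.3≤9.7, cargo 25≥12, fuel economy 55≥31, price 62≤70).
Opt5: not dominated.
Opt6: not dominated (best price).
Opt7: not dominated.
Opt8: dominated by Opt2 (0-60 5.1≤8.7, cargo 45≥42, fuel economy 29≥24, price 23≤23).
Opt9: not dominated (best cargo).
Opt10: not dominated (best 0-60).
Opt11: not dominated.

Opt2, Opt3, Opt5, Opt6, Opt7, Opt9, Opt10, Opt11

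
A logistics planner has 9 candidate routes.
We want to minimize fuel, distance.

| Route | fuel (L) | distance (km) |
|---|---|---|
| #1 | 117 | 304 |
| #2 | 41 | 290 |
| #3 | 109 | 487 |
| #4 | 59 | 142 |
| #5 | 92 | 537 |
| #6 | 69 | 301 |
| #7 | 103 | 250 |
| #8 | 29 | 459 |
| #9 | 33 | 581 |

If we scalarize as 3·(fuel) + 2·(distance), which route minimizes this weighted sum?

#4

#1: 3·117 + 2·304 = 959
#2: 3·41 + 2·290 = 703
#3: 3·109 + 2·487 = 1301
#4: 3·59 + 2·142 = 461
#5: 3·92 + 2·537 = 1350
#6: 3·69 + 2·301 = 809
#7: 3·103 + 2·250 = 809
#8: 3·29 + 2·459 = 1005
#9: 3·33 + 2·581 = 1261
Lowest: #4 at 461.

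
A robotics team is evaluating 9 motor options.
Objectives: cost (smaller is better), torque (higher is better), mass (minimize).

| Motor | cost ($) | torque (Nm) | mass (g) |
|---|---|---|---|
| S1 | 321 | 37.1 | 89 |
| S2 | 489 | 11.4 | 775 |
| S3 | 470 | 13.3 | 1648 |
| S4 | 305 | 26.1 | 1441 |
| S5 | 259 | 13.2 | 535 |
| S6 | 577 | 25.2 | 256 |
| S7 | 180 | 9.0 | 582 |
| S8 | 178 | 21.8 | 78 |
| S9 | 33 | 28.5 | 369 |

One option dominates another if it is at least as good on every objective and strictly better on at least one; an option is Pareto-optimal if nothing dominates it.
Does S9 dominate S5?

Yes

S9 vs S5: cost 33≤259, torque 28.5≥13.2, mass 369≤535 — S9 is at least as good on every objective with at least one strict improvement.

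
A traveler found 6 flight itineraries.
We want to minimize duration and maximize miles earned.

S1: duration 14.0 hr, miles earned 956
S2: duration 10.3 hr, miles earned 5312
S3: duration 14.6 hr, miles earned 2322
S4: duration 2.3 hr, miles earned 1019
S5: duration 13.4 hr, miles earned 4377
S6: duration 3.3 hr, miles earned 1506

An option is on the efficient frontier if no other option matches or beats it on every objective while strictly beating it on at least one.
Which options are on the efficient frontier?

S1: dominated by S2 (duration 10.3≤14.0, miles earned 5312≥956).
S2: not dominated (best miles earned).
S3: dominated by S2 (duration 10.3≤14.6, miles earned 5312≥2322).
S4: not dominated (best duration).
S5: dominated by S2 (duration 10.3≤13.4, miles earned 5312≥4377).
S6: not dominated.

S2, S4, S6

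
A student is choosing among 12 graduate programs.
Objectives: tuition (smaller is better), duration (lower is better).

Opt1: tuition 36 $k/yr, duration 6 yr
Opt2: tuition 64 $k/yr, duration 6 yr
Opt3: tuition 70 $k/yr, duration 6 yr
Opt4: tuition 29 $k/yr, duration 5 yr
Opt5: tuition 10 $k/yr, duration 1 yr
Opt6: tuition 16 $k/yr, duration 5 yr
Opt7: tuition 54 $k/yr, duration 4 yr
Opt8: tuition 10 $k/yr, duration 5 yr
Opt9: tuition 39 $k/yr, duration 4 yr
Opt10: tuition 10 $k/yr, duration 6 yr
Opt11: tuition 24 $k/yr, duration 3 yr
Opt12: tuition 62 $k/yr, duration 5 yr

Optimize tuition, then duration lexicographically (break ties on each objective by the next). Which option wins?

Opt5

First minimize tuition: best is 10, kept {Opt5, Opt8, Opt10}.
Then minimize duration: best is 1, kept {Opt5}.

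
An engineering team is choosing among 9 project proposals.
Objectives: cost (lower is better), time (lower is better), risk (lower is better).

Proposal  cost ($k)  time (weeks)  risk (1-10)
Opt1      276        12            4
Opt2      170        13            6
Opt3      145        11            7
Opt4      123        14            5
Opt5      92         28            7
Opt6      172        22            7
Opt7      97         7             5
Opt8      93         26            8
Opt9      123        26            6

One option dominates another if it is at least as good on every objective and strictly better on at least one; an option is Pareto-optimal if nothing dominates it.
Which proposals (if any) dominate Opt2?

Opt7

Opt7: cost 97≤170, time 7≤13, risk 5≤6 — dominates Opt2.
Others (Opt1, Opt3, Opt4, Opt5, Opt6, Opt8, Opt9) are each worse than Opt2 on at least one objective.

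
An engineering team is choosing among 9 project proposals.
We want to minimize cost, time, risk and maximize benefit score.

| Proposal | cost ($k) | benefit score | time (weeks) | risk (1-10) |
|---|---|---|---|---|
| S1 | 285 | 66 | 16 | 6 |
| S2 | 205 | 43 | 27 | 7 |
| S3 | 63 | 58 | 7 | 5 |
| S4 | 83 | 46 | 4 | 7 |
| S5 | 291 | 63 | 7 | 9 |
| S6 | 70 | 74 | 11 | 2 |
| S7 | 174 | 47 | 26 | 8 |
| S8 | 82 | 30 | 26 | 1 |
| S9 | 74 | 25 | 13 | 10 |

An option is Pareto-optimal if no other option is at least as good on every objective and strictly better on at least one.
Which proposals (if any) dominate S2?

S3, S4, S6

S3: cost 63≤205, benefit score 58≥43, time 7≤27, risk 5≤7 — dominates S2.
S4: cost 83≤205, benefit score 46≥43, time 4≤27, risk 7≤7 — dominates S2.
S6: cost 70≤205, benefit score 74≥43, time 11≤27, risk 2≤7 — dominates S2.
Others (S1, S5, S7, S8, S9) are each worse than S2 on at least one objective.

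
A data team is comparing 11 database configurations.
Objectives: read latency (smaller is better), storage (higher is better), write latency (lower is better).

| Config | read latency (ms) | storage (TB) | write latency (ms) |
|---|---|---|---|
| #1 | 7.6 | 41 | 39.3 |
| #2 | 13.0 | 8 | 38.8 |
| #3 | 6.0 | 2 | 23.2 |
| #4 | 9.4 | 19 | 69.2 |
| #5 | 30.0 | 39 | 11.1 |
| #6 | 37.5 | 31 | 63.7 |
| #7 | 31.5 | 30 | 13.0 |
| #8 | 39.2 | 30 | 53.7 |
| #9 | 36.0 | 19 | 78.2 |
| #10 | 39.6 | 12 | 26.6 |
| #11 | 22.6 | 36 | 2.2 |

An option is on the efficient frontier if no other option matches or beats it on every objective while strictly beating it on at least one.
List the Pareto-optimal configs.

#1, #2, #3, #5, #11

#1: not dominated (best storage).
#2: not dominated.
#3: not dominated (best read latency).
#4: dominated by #1 (read latency 7.6≤9.4, storage 41≥19, write latency 39.3≤69.2).
#5: not dominated.
#6: dominated by #1 (read latency 7.6≤37.5, storage 41≥31, write latency 39.3≤63.7).
#7: dominated by #5 (read latency 30.0≤31.5, storage 39≥30, write latency 11.1≤13.0).
#8: dominated by #1 (read latency 7.6≤39.2, storage 41≥30, write latency 39.3≤53.7).
#9: dominated by #1 (read latency 7.6≤36.0, storage 41≥19, write latency 39.3≤78.2).
#10: dominated by #5 (read latency 30.0≤39.6, storage 39≥12, write latency 11.1≤26.6).
#11: not dominated (best write latency).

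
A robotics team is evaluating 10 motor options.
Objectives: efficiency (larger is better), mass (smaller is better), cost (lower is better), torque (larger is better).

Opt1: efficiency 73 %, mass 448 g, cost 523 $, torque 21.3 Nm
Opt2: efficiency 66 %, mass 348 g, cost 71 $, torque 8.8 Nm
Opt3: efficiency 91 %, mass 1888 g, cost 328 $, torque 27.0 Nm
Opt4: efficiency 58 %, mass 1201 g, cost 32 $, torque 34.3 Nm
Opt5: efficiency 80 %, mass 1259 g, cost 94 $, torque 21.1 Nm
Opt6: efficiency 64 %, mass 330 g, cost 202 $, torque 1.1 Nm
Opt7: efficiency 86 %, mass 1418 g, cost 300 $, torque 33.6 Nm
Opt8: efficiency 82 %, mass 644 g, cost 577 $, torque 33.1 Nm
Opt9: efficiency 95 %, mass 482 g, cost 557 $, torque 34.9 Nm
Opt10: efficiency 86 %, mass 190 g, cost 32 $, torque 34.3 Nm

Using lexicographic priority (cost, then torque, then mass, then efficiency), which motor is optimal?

First minimize cost: best is 32, kept {Opt4, Opt10}.
Then maximize torque: best is 34.3, kept {Opt4, Opt10}.
Then minimize mass: best is 190, kept {Opt10}.

Opt10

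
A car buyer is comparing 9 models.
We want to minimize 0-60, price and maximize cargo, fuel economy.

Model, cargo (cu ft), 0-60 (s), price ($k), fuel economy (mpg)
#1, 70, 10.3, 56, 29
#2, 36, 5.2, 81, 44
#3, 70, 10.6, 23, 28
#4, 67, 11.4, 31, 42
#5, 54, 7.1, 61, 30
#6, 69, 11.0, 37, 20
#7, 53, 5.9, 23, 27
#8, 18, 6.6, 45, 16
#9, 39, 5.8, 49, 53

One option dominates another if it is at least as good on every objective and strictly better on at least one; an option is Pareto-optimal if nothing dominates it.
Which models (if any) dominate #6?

#3: cargo 70≥69, 0-60 10.6≤11.0, price 23≤37, fuel economy 28≥20 — dominates #6.
Others (#1, #2, #4, #5, #7, #8, #9) are each worse than #6 on at least one objective.

#3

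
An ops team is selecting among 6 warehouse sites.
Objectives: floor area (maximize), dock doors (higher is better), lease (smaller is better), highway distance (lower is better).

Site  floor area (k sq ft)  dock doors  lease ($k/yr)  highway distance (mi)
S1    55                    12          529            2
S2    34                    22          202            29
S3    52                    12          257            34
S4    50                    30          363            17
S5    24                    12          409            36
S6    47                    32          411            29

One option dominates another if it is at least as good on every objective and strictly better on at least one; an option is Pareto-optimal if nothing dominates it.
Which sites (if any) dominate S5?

S2, S3, S4

S2: floor area 34≥24, dock doors 22≥12, lease 202≤409, highway distance 29≤36 — dominates S5.
S3: floor area 52≥24, dock doors 12≥12, lease 257≤409, highway distance 34≤36 — dominates S5.
S4: floor area 50≥24, dock doors 30≥12, lease 363≤409, highway distance 17≤36 — dominates S5.
Others (S1, S6) are each worse than S5 on at least one objective.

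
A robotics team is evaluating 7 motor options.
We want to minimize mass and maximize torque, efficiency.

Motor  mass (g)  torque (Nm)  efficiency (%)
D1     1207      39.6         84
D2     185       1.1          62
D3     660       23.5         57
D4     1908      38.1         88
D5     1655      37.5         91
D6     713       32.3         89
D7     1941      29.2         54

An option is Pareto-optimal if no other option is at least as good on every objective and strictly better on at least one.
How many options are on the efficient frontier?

D1: not dominated (best torque).
D2: not dominated (best mass).
D3: not dominated.
D4: not dominated.
D5: not dominated (best efficiency).
D6: not dominated.
D7: dominated by D1 (mass 1207≤1941, torque 39.6≥29.2, efficiency 84≥54).
Pareto-optimal: D1, D2, D3, D4, D5, D6 → 6.

6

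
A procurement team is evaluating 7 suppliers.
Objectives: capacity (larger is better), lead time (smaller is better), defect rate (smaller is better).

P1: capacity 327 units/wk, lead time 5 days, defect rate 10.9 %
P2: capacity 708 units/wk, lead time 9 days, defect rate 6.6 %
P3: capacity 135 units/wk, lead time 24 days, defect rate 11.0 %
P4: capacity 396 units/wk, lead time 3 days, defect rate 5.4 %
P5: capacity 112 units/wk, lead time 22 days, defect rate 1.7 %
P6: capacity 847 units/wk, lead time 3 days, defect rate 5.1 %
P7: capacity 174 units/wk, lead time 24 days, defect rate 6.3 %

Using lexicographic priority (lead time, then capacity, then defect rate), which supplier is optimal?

P6

First minimize lead time: best is 3, kept {P4, P6}.
Then maximize capacity: best is 847, kept {P6}.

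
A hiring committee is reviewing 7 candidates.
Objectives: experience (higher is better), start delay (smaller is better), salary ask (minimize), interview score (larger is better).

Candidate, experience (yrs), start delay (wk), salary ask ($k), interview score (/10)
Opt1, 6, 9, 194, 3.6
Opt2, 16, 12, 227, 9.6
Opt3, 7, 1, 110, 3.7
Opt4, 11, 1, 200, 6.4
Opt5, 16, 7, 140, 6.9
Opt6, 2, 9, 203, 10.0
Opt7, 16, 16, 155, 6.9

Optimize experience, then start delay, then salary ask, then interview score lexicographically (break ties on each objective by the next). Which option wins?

Opt5

First maximize experience: best is 16, kept {Opt2, Opt5, Opt7}.
Then minimize start delay: best is 7, kept {Opt5}.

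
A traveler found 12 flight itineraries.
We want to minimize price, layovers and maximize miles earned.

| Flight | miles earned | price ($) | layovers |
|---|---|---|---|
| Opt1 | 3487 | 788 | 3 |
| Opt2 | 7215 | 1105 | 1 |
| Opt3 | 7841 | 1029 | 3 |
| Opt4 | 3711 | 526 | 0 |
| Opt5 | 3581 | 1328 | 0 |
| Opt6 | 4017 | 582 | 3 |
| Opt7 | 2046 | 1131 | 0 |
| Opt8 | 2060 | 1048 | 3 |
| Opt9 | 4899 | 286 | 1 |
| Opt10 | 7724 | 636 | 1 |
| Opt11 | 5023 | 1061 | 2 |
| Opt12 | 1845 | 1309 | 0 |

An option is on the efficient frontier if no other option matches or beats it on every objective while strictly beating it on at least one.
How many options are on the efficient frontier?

4

Opt1: dominated by Opt4 (miles earned 3711≥3487, price 526≤788, layovers 0≤3).
Opt2: dominated by Opt10 (miles earned 7724≥7215, price 636≤1105, layovers 1≤1).
Opt3: not dominated (best miles earned).
Opt4: not dominated.
Opt5: dominated by Opt4 (miles earned 3711≥3581, price 526≤1328, layovers 0≤0).
Opt6: dominated by Opt9 (miles earned 4899≥4017, price 286≤582, layovers 1≤3).
Opt7: dominated by Opt4 (miles earned 3711≥2046, price 526≤1131, layovers 0≤0).
Opt8: dominated by Opt1 (miles earned 3487≥2060, price 788≤1048, layovers 3≤3).
Opt9: not dominated (best price).
Opt10: not dominated.
Opt11: dominated by Opt10 (miles earned 7724≥5023, price 636≤1061, layovers 1≤2).
Opt12: dominated by Opt4 (miles earned 3711≥1845, price 526≤1309, layovers 0≤0).
Pareto-optimal: Opt3, Opt4, Opt9, Opt10 → 4.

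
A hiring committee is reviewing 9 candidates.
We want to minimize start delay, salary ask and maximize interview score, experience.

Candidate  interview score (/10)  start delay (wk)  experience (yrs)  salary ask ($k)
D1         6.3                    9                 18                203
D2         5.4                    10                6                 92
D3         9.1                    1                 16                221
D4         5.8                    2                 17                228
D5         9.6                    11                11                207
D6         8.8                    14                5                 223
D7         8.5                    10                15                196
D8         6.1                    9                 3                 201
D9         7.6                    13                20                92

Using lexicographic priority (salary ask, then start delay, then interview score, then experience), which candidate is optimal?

First minimize salary ask: best is 92, kept {D2, D9}.
Then minimize start delay: best is 10, kept {D2}.

D2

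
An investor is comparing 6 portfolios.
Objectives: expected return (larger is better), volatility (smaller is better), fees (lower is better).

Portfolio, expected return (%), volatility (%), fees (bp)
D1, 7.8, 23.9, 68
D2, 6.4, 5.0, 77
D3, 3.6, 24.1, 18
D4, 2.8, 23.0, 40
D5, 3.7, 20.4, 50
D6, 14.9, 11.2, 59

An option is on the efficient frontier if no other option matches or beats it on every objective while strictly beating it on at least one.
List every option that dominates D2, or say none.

none

D1: worse on volatility (23.9 vs 5.0).
D3: worse on expected return (3.6 vs 6.4).
D4: worse on expected return (2.8 vs 6.4).
D5: worse on expected return (3.7 vs 6.4).
D6: worse on volatility (11.2 vs 5.0).
No option dominates D2.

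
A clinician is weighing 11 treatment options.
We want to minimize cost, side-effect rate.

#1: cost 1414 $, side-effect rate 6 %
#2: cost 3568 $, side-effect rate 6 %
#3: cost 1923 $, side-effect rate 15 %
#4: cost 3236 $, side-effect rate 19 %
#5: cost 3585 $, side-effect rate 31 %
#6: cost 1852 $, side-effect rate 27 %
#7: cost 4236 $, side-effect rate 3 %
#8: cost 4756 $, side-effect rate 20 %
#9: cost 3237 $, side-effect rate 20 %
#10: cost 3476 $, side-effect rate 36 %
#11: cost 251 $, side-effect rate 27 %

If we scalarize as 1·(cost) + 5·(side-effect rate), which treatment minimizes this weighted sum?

#11

#1: 1·1414 + 5·6 = 1444
#2: 1·3568 + 5·6 = 3598
#3: 1·1923 + 5·15 = 1998
#4: 1·3236 + 5·19 = 3331
#5: 1·3585 + 5·31 = 3740
#6: 1·1852 + 5·27 = 1987
#7: 1·4236 + 5·3 = 4251
#8: 1·4756 + 5·20 = 4856
#9: 1·3237 + 5·20 = 3337
#10: 1·3476 + 5·36 = 3656
#11: 1·251 + 5·27 = 386
Lowest: #11 at 386.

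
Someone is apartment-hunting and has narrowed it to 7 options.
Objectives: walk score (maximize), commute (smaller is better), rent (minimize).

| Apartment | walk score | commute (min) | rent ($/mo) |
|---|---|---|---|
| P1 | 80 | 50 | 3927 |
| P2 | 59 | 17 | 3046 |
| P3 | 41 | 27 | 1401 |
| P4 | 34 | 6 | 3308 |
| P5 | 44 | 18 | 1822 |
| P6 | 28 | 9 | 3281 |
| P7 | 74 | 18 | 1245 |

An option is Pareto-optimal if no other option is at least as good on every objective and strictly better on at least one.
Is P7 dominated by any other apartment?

P1: worse on commute (50 vs 18).
P2: worse on walk score (59 vs 74).
P3: worse on walk score (41 vs 74).
P4: worse on walk score (34 vs 74).
P5: worse on walk score (44 vs 74).
P6: worse on walk score (28 vs 74).
No option is at least as good as P7 on every objective and strictly better on one.

No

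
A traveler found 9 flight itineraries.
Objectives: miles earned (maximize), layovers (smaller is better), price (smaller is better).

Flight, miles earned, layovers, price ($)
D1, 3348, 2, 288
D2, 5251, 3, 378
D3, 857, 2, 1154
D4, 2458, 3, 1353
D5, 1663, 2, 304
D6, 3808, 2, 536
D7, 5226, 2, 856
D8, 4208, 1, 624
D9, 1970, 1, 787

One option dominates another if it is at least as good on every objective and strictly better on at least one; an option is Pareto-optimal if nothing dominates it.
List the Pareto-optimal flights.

D1, D2, D6, D7, D8

D1: not dominated (best price).
D2: not dominated (best miles earned).
D3: dominated by D1 (miles earned 3348≥857, layovers 2≤2, price 288≤1154).
D4: dominated by D1 (miles earned 3348≥2458, layovers 2≤3, price 288≤1353).
D5: dominated by D1 (miles earned 3348≥1663, layovers 2≤2, price 288≤304).
D6: not dominated.
D7: not dominated.
D8: not dominated.
D9: dominated by D8 (miles earned 4208≥1970, layovers 1≤1, price 624≤787).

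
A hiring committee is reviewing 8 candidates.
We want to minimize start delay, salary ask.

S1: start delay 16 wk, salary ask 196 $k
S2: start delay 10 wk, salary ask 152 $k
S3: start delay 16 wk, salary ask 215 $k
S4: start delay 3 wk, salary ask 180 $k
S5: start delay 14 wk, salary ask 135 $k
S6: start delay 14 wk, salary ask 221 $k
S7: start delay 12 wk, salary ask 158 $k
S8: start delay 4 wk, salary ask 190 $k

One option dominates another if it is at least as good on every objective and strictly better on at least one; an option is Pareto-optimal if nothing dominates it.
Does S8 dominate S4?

No

S8 vs S4: S8 is worse on start delay (4 vs 3), so it does not dominate S4.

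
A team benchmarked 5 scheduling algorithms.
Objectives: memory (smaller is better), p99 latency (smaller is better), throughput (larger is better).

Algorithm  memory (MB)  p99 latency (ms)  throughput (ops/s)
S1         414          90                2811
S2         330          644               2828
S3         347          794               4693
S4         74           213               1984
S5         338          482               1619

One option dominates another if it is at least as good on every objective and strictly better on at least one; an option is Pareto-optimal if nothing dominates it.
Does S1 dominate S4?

No

S1 vs S4: S1 is worse on memory (414 vs 74), so it does not dominate S4.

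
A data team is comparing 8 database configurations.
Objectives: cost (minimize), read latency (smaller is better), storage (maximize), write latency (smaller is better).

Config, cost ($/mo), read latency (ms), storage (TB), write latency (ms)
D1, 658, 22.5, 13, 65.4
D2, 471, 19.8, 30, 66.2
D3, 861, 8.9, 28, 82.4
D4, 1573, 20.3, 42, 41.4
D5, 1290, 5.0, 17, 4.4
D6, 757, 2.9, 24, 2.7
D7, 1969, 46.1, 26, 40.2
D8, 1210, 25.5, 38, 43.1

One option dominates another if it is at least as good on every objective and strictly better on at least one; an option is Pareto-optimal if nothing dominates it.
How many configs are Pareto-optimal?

D1: not dominated.
D2: not dominated (best cost).
D3: not dominated.
D4: not dominated (best storage).
D5: dominated by D6 (cost 757≤1290, read latency 2.9≤5.0, storage 24≥17, write latency 2.7≤4.4).
D6: not dominated (best read latency).
D7: not dominated.
D8: not dominated.
Pareto-optimal: D1, D2, D3, D4, D6, D7, D8 → 7.

7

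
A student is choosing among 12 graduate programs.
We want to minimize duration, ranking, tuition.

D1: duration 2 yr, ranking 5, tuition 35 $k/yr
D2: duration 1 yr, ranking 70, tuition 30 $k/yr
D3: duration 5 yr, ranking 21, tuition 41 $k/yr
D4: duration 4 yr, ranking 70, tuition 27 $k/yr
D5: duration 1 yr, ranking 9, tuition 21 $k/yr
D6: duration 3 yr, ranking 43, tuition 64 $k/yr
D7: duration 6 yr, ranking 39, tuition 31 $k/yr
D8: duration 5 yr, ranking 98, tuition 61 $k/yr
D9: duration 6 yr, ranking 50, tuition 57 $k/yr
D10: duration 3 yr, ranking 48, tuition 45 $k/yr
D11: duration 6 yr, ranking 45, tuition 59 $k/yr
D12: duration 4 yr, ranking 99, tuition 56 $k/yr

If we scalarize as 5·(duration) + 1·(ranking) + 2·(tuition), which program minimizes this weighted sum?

D5

D1: 5·2 + 1·5 + 2·35 = 85
D2: 5·1 + 1·70 + 2·30 = 135
D3: 5·5 + 1·21 + 2·41 = 128
D4: 5·4 + 1·70 + 2·27 = 144
D5: 5·1 + 1·9 + 2·21 = 56
D6: 5·3 + 1·43 + 2·64 = 186
D7: 5·6 + 1·39 + 2·31 = 131
D8: 5·5 + 1·98 + 2·61 = 245
D9: 5·6 + 1·50 + 2·57 = 194
D10: 5·3 + 1·48 + 2·45 = 153
D11: 5·6 + 1·45 + 2·59 = 193
D12: 5·4 + 1·99 + 2·56 = 231
Lowest: D5 at 56.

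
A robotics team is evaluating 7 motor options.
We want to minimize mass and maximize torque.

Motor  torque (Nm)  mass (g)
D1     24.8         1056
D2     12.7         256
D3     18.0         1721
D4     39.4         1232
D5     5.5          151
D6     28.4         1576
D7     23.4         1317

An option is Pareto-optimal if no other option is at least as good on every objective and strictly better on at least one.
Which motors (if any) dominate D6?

D4: torque 39.4≥28.4, mass 1232≤1576 — dominates D6.
Others (D1, D2, D3, D5, D7) are each worse than D6 on at least one objective.

D4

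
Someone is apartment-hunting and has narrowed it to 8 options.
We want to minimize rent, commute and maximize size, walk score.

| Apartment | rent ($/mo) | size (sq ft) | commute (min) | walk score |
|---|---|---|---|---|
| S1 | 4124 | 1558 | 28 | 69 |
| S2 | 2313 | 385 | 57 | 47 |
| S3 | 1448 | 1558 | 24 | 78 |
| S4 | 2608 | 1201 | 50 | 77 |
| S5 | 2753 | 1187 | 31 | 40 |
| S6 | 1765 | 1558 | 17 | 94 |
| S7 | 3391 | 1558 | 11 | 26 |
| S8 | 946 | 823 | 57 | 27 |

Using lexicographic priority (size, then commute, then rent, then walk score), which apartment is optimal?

First maximize size: best is 1558, kept {S1, S3, S6, S7}.
Then minimize commute: best is 11, kept {S7}.

S7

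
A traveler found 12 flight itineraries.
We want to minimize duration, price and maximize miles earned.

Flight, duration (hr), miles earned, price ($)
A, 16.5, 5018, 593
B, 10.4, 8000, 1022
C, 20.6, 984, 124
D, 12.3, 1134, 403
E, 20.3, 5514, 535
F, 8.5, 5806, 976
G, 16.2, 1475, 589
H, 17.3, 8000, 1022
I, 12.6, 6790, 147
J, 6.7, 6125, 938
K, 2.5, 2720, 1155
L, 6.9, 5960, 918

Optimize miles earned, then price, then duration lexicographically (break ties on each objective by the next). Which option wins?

B

First maximize miles earned: best is 8000, kept {B, H}.
Then minimize price: best is 1022, kept {B, H}.
Then minimize duration: best is 10.4, kept {B}.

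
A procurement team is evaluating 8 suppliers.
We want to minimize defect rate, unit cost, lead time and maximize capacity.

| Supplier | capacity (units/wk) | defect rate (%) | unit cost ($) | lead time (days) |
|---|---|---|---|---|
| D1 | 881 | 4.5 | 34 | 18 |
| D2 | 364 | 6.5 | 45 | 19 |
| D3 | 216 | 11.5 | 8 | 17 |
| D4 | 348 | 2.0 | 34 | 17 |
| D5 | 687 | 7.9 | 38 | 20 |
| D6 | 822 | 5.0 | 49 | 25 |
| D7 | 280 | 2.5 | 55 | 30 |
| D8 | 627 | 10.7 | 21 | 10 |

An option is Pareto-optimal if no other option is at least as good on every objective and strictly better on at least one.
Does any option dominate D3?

D1: worse on unit cost (34 vs 8).
D2: worse on unit cost (45 vs 8).
D4: worse on unit cost (34 vs 8).
D5: worse on unit cost (38 vs 8).
D6: worse on unit cost (49 vs 8).
D7: worse on unit cost (55 vs 8).
D8: worse on unit cost (21 vs 8).
No option is at least as good as D3 on every objective and strictly better on one.

No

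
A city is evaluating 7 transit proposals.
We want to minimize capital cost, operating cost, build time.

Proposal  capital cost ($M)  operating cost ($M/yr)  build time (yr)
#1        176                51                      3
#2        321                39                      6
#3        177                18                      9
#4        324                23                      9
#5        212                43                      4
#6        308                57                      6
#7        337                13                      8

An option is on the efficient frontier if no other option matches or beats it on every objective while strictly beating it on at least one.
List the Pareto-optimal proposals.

#1: not dominated (best capital cost).
#2: not dominated.
#3: not dominated.
#4: dominated by #3 (capital cost 177≤324, operating cost 18≤23, build time 9≤9).
#5: not dominated.
#6: dominated by #1 (capital cost 176≤308, operating cost 51≤57, build time 3≤6).
#7: not dominated (best operating cost).

#1, #2, #3, #5, #7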